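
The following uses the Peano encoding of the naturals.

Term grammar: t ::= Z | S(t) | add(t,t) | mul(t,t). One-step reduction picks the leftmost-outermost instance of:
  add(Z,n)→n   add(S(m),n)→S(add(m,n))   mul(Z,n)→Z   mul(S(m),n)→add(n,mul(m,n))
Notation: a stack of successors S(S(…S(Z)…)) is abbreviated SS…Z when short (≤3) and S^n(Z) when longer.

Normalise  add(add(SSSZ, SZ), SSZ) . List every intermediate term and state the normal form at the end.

Answer: normal form = S^6(Z)  (in 9 steps)

Derivation:
  start: add(add(SSSZ, SZ), SSZ)
  →1  add(S(add(SSZ, SZ)), SSZ)
  →2  S(add(add(SSZ, SZ), SSZ))
  →3  S(add(S(add(SZ, SZ)), SSZ))
  →4  S(S(add(add(SZ, SZ), SSZ)))
  →5  S(S(add(S(add(Z, SZ)), SSZ)))
  →6  S(S(S(add(add(Z, SZ), SSZ))))
  →7  S(S(S(add(SZ, SSZ))))
  →8  S(S(S(S(add(Z, SSZ)))))
  →9  S^6(Z)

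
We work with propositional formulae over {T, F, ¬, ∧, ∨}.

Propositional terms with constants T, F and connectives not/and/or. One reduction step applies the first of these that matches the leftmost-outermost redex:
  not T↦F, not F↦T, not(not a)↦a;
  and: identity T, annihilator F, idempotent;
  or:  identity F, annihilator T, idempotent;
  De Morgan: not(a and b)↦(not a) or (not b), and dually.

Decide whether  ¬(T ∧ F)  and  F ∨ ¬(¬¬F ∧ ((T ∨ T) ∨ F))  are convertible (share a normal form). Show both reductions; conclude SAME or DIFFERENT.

Term A:
  start: ¬(T ∧ F)
  step 1: ¬T ∨ ¬F
  step 2: F ∨ ¬F
  step 3: ¬F
  step 4: T

Term B:
  start: F ∨ ¬(¬¬F ∧ ((T ∨ T) ∨ F))
  step 1: ¬(¬¬F ∧ ((T ∨ T) ∨ F))
  step 2: ¬¬¬F ∨ ¬((T ∨ T) ∨ F)
  step 3: ¬F ∨ ¬((T ∨ T) ∨ F)
  step 4: T ∨ ¬((T ∨ T) ∨ F)
  step 5: T

Answer: SAME — A ⇓ T, B ⇓ T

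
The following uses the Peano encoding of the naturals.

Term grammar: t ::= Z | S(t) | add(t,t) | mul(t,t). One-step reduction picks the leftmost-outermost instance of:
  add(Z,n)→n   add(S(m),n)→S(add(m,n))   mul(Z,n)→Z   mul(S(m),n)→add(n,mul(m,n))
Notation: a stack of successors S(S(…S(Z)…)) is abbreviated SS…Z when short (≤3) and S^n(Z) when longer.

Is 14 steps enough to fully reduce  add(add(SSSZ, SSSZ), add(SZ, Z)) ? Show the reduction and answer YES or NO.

Answer: YES — reaches normal form S^7(Z) in 13 ≤ 14 steps

Working:
  start: add(add(SSSZ, SSSZ), add(SZ, Z))
  →1  add(S(add(SSZ, SSSZ)), add(SZ, Z))
  →2  S(add(add(SSZ, SSSZ), add(SZ, Z)))
  →3  S(add(S(add(SZ, SSSZ)), add(SZ, Z)))
  →4  S(S(add(add(SZ, SSSZ), add(SZ, Z))))
  →5  S(S(add(S(add(Z, SSSZ)), add(SZ, Z))))
  →6  S(S(S(add(add(Z, SSSZ), add(SZ, Z)))))
  →7  S(S(S(add(SSSZ, add(SZ, Z)))))
  →8  S(S(S(S(add(SSZ, add(SZ, Z))))))
  →9  S(S(S(S(S(add(SZ, add(SZ, Z)))))))
  →10  S(S(S(S(S(S(add(Z, add(SZ, Z))))))))
  →11  S(S(S(S(S(S(add(SZ, Z)))))))
  →12  S(S(S(S(S(S(S(add(Z, Z))))))))
  →13  S^7(Z)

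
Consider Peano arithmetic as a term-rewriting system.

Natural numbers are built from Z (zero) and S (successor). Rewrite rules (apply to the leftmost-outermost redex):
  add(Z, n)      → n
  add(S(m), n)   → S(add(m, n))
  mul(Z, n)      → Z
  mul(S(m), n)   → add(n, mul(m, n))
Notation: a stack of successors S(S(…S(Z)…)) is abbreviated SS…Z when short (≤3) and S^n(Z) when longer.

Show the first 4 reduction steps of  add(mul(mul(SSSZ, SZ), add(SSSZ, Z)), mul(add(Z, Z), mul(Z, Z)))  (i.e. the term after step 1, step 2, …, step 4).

  start: add(mul(mul(SSSZ, SZ), add(SSSZ, Z)), mul(add(Z, Z), mul(Z, Z)))
  →1  add(mul(add(SZ, mul(SSZ, SZ)), add(SSSZ, Z)), mul(add(Z, Z), mul(Z, Z)))
  →2  add(mul(S(add(Z, mul(SSZ, SZ))), add(SSSZ, Z)), mul(add(Z, Z), mul(Z, Z)))
  →3  add(add(add(SSSZ, Z), mul(add(Z, mul(SSZ, SZ)), add(SSSZ, Z))), mul(add(Z, Z), mul(Z, Z)))
  →4  add(add(S(add(SSZ, Z)), mul(add(Z, mul(SSZ, SZ)), add(SSSZ, Z))), mul(add(Z, Z), mul(Z, Z)))

Answer: after 4 steps: add(add(S(add(SSZ, Z)), mul(add(Z, mul(SSZ, SZ)), add(SSSZ, Z))), mul(add(Z, Z), mul(Z, Z)))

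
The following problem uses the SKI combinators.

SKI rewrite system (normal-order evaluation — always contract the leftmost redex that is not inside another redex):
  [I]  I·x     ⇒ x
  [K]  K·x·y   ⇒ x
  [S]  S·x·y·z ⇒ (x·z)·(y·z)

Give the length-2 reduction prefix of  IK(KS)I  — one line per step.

Answer: after 2 steps: KS

Working:
  start: IK(KS)I
  [1] K(KS)I
  [2] KS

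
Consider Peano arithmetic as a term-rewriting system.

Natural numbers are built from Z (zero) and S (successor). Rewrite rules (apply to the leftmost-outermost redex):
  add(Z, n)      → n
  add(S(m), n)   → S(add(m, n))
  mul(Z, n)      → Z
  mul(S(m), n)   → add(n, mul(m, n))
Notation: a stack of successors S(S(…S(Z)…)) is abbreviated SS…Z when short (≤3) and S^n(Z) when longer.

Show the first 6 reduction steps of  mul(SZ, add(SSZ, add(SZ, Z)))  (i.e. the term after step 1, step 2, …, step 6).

Answer: after 6 steps: S(S(add(add(SZ, Z), mul(Z, add(SSZ, add(SZ, Z))))))

Working:
  start: mul(SZ, add(SSZ, add(SZ, Z)))
  →1  add(add(SSZ, add(SZ, Z)), mul(Z, add(SSZ, add(SZ, Z))))
  →2  add(S(add(SZ, add(SZ, Z))), mul(Z, add(SSZ, add(SZ, Z))))
  →3  S(add(add(SZ, add(SZ, Z)), mul(Z, add(SSZ, add(SZ, Z)))))
  →4  S(add(S(add(Z, add(SZ, Z))), mul(Z, add(SSZ, add(SZ, Z)))))
  →5  S(S(add(add(Z, add(SZ, Z)), mul(Z, add(SSZ, add(SZ, Z))))))
  →6  S(S(add(add(SZ, Z), mul(Z, add(SSZ, add(SZ, Z))))))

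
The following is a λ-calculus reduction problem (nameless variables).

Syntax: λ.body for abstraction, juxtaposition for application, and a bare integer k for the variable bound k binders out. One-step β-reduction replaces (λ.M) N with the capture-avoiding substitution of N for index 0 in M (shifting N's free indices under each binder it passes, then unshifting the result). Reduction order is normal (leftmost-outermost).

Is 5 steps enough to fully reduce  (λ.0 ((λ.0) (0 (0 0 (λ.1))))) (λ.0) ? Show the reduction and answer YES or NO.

Answer: NO — after 5 steps the term is (λ.0) (λ.λ.0), not yet normal

Derivation:
  start: (λ.0 ((λ.0) (0 (0 0 (λ.1))))) (λ.0)
  [1] (λ.0) ((λ.0) ((λ.0) ((λ.0) (λ.0) (λ.λ.0))))
  [2] (λ.0) ((λ.0) ((λ.0) (λ.0) (λ.λ.0)))
  [3] (λ.0) ((λ.0) (λ.0) (λ.λ.0))
  [4] (λ.0) (λ.0) (λ.λ.0)
  [5] (λ.0) (λ.λ.0)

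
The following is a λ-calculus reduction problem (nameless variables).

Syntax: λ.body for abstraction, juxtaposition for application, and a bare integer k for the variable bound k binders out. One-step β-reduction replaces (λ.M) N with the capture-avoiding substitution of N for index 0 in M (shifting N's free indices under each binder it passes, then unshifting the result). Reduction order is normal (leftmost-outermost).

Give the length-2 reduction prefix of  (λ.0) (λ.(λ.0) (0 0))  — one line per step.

  start: (λ.0) (λ.(λ.0) (0 0))
  →1  λ.(λ.0) (0 0)
  →2  λ.0 0

Answer: after 2 steps: λ.0 0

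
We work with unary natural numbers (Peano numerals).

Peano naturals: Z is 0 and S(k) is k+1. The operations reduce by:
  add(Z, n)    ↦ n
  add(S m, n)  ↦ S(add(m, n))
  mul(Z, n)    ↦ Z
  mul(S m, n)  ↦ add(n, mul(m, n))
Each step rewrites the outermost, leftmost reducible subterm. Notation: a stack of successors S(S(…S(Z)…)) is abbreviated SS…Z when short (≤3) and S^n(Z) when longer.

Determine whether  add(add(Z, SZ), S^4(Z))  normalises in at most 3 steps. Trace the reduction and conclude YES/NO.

  start: add(add(Z, SZ), S^4(Z))
  [1] add(SZ, S^4(Z))
  [2] S(add(Z, S^4(Z)))
  [3] S^5(Z)

Answer: YES — reaches normal form S^5(Z) in 3 ≤ 3 steps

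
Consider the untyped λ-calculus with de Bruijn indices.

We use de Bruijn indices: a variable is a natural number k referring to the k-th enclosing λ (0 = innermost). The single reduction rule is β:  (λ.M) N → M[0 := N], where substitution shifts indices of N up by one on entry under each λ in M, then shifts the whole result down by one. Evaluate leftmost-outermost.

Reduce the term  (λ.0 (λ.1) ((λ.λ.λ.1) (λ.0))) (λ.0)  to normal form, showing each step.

  start: (λ.0 (λ.1) ((λ.λ.λ.1) (λ.0))) (λ.0)
  →1  (λ.0) (λ.λ.0) ((λ.λ.λ.1) (λ.0))
  →2  (λ.λ.0) ((λ.λ.λ.1) (λ.0))
  →3  λ.0

Answer: normal form = λ.0  (in 3 steps)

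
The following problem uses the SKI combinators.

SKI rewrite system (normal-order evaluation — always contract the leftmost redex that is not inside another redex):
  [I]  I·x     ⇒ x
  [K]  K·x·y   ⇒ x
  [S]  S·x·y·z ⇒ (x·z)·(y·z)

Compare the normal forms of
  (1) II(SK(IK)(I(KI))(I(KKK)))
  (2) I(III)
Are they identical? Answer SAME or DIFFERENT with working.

Term A:
  start: II(SK(IK)(I(KI))(I(KKK)))
  step 1: I(SK(IK)(I(KI))(I(KKK)))
  step 2: SK(IK)(I(KI))(I(KKK))
  step 3: K(I(KI))(IK(I(KI)))(I(KKK))
  step 4: I(KI)(I(KKK))
  step 5: KI(I(KKK))
  step 6: I

Term B:
  start: I(III)
  step 1: III
  step 2: II
  step 3: I

Answer: SAME — A ⇓ I, B ⇓ I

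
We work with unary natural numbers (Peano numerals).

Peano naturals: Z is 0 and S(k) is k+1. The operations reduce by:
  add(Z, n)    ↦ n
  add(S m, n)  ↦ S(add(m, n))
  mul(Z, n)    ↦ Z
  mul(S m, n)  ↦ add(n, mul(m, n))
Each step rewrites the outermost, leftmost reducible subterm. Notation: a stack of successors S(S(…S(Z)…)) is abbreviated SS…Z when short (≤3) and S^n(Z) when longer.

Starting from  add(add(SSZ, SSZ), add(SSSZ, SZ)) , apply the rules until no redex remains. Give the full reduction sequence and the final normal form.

  start: add(add(SSZ, SSZ), add(SSSZ, SZ))
  →1  add(S(add(SZ, SSZ)), add(SSSZ, SZ))
  →2  S(add(add(SZ, SSZ), add(SSSZ, SZ)))
  →3  S(add(S(add(Z, SSZ)), add(SSSZ, SZ)))
  →4  S(S(add(add(Z, SSZ), add(SSSZ, SZ))))
  →5  S(S(add(SSZ, add(SSSZ, SZ))))
  →6  S(S(S(add(SZ, add(SSSZ, SZ)))))
  →7  S(S(S(S(add(Z, add(SSSZ, SZ))))))
  →8  S(S(S(S(add(SSSZ, SZ)))))
  →9  S(S(S(S(S(add(SSZ, SZ))))))
  →10  S(S(S(S(S(S(add(SZ, SZ)))))))
  →11  S(S(S(S(S(S(S(add(Z, SZ))))))))
  →12  S^8(Z)

Answer: normal form = S^8(Z)  (in 12 steps)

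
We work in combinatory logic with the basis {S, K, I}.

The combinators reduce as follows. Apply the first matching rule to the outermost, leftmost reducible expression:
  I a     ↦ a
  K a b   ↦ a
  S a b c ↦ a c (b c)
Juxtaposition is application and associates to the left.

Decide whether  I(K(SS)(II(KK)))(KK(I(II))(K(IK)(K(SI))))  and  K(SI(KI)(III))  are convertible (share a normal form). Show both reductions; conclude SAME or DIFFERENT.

Term A:
  start: I(K(SS)(II(KK)))(KK(I(II))(K(IK)(K(SI))))
  step 1: K(SS)(II(KK))(KK(I(II))(K(IK)(K(SI))))
  step 2: SS(KK(I(II))(K(IK)(K(SI))))
  step 3: SS(K(K(IK)(K(SI))))
  step 4: SS(K(IK))
  step 5: SS(KK)

Term B:
  start: K(SI(KI)(III))
  step 1: K(I(III)(KI(III)))
  step 2: K(III(KI(III)))
  step 3: K(II(KI(III)))
  step 4: K(I(KI(III)))
  step 5: K(KI(III))
  step 6: KI

Answer: DIFFERENT — A ⇓ SS(KK), B ⇓ KI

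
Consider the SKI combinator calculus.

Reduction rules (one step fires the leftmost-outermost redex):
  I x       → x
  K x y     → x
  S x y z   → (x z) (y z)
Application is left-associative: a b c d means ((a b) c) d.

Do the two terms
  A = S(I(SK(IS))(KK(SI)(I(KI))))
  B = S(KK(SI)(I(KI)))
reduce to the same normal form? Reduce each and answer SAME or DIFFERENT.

Term A:
  start: S(I(SK(IS))(KK(SI)(I(KI))))
  [1] S(SK(IS)(KK(SI)(I(KI))))
  [2] S(K(KK(SI)(I(KI)))(IS(KK(SI)(I(KI)))))
  [3] S(KK(SI)(I(KI)))
  [4] S(K(I(KI)))
  [5] S(K(KI))

Term B:
  start: S(KK(SI)(I(KI)))
  [1] S(K(I(KI)))
  [2] S(K(KI))

Answer: SAME — A ⇓ S(K(KI)), B ⇓ S(K(KI))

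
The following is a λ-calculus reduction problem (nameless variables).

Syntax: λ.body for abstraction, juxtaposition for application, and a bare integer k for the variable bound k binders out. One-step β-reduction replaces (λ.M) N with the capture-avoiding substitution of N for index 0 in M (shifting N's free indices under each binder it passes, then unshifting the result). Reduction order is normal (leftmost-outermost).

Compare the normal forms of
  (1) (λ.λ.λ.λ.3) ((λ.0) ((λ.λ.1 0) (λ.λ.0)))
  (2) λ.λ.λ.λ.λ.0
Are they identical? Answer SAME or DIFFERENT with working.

Term A:
  start: (λ.λ.λ.λ.3) ((λ.0) ((λ.λ.1 0) (λ.λ.0)))
  step 1: λ.λ.λ.(λ.0) ((λ.λ.1 0) (λ.λ.0))
  step 2: λ.λ.λ.(λ.λ.1 0) (λ.λ.0)
  step 3: λ.λ.λ.λ.(λ.λ.0) 0
  step 4: λ.λ.λ.λ.λ.0

Term B:
  start: λ.λ.λ.λ.λ.0

Answer: SAME — A ⇓ λ.λ.λ.λ.λ.0, B ⇓ λ.λ.λ.λ.λ.0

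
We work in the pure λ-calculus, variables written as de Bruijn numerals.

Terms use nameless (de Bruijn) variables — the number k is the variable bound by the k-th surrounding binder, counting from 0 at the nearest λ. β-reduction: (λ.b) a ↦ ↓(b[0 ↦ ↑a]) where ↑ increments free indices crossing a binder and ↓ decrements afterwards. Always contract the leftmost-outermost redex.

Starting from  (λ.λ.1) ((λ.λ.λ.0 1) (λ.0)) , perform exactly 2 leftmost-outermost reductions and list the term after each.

  start: (λ.λ.1) ((λ.λ.λ.0 1) (λ.0))
  step 1: λ.(λ.λ.λ.0 1) (λ.0)
  step 2: λ.λ.λ.0 1

Answer: after 2 steps: λ.λ.λ.0 1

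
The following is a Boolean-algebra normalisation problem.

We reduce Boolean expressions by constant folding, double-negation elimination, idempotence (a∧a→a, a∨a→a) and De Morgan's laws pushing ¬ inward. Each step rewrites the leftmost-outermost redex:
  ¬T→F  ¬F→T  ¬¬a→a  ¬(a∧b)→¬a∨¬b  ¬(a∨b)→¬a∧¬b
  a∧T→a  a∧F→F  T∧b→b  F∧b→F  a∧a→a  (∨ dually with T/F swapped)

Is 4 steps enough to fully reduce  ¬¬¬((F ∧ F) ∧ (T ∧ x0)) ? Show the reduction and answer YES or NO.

  start: ¬¬¬((F ∧ F) ∧ (T ∧ x0))
  [1] ¬((F ∧ F) ∧ (T ∧ x0))
  [2] ¬(F ∧ F) ∨ ¬(T ∧ x0)
  [3] (¬F ∨ ¬F) ∨ ¬(T ∧ x0)
  [4] ¬F ∨ ¬(T ∧ x0)

Answer: NO — after 4 steps the term is ¬F ∨ ¬(T ∧ x0), not yet normal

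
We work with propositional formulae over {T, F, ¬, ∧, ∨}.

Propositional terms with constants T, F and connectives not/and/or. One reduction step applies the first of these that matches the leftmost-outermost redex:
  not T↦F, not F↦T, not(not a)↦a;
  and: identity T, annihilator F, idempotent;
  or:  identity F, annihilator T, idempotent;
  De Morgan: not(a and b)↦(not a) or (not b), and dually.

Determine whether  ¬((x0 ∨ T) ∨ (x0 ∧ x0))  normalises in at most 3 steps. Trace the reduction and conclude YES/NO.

  start: ¬((x0 ∨ T) ∨ (x0 ∧ x0))
  →1  ¬(x0 ∨ T) ∧ ¬(x0 ∧ x0)
  →2  (¬x0 ∧ ¬T) ∧ ¬(x0 ∧ x0)
  →3  (¬x0 ∧ F) ∧ ¬(x0 ∧ x0)

Answer: NO — after 3 steps the term is (¬x0 ∧ F) ∧ ¬(x0 ∧ x0), not yet normal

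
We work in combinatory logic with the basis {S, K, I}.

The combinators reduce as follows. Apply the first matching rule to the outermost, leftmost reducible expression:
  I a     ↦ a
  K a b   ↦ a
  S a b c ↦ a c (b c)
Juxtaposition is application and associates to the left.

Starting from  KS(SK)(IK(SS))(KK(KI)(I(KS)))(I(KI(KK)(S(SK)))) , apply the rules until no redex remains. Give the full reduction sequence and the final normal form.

  start: KS(SK)(IK(SS))(KK(KI)(I(KS)))(I(KI(KK)(S(SK))))
  →1  S(IK(SS))(KK(KI)(I(KS)))(I(KI(KK)(S(SK))))
  →2  IK(SS)(I(KI(KK)(S(SK))))(KK(KI)(I(KS))(I(KI(KK)(S(SK)))))
  →3  K(SS)(I(KI(KK)(S(SK))))(KK(KI)(I(KS))(I(KI(KK)(S(SK)))))
  →4  SS(KK(KI)(I(KS))(I(KI(KK)(S(SK)))))
  →5  SS(K(I(KS))(I(KI(KK)(S(SK)))))
  →6  SS(I(KS))
  →7  SS(KS)

Answer: normal form = SS(KS)  (in 7 steps)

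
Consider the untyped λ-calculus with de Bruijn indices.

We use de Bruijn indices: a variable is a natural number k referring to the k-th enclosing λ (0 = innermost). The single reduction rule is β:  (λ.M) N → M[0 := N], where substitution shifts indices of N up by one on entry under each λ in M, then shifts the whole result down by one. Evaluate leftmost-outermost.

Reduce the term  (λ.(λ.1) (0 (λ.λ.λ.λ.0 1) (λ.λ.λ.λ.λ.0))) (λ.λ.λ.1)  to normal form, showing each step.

Answer: normal form = λ.λ.λ.1  (in 2 steps)

Derivation:
  start: (λ.(λ.1) (0 (λ.λ.λ.λ.0 1) (λ.λ.λ.λ.λ.0))) (λ.λ.λ.1)
  →1  (λ.λ.λ.λ.1) ((λ.λ.λ.1) (λ.λ.λ.λ.0 1) (λ.λ.λ.λ.λ.0))
  →2  λ.λ.λ.1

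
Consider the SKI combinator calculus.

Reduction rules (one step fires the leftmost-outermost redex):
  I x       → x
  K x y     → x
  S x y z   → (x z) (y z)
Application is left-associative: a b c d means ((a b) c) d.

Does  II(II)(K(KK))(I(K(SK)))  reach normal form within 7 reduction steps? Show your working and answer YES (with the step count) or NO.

  start: II(II)(K(KK))(I(K(SK)))
  [1] I(II)(K(KK))(I(K(SK)))
  [2] II(K(KK))(I(K(SK)))
  [3] I(K(KK))(I(K(SK)))
  [4] K(KK)(I(K(SK)))
  [5] KK

Answer: YES — reaches normal form KK in 5 ≤ 7 steps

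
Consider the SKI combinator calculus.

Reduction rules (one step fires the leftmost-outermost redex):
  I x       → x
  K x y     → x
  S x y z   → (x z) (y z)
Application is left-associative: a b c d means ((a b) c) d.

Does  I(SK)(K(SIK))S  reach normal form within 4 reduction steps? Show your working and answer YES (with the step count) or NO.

Answer: YES — reaches normal form S in 3 ≤ 4 steps

Reduction:
  start: I(SK)(K(SIK))S
  [1] SK(K(SIK))S
  [2] KS(K(SIK)S)
  [3] S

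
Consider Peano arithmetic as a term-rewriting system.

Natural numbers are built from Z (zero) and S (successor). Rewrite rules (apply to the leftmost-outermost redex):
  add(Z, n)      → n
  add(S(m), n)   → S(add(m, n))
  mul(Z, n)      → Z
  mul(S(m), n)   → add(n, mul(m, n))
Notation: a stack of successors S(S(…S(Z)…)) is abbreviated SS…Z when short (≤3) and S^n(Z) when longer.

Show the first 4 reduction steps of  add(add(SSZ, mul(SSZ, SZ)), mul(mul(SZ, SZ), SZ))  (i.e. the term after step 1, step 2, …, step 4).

Answer: after 4 steps: S(S(add(add(Z, mul(SSZ, SZ)), mul(mul(SZ, SZ), SZ))))

Derivation:
  start: add(add(SSZ, mul(SSZ, SZ)), mul(mul(SZ, SZ), SZ))
  [1] add(S(add(SZ, mul(SSZ, SZ))), mul(mul(SZ, SZ), SZ))
  [2] S(add(add(SZ, mul(SSZ, SZ)), mul(mul(SZ, SZ), SZ)))
  [3] S(add(S(add(Z, mul(SSZ, SZ))), mul(mul(SZ, SZ), SZ)))
  [4] S(S(add(add(Z, mul(SSZ, SZ)), mul(mul(SZ, SZ), SZ))))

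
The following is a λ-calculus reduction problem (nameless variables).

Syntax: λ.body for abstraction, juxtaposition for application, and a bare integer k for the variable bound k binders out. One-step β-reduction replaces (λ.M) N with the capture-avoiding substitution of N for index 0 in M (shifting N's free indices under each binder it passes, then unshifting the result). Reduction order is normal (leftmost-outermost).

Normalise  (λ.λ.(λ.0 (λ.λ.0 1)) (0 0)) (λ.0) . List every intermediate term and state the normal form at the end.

  start: (λ.λ.(λ.0 (λ.λ.0 1)) (0 0)) (λ.0)
  [1] λ.(λ.0 (λ.λ.0 1)) (0 0)
  [2] λ.0 0 (λ.λ.0 1)

Answer: normal form = λ.0 0 (λ.λ.0 1)  (in 2 steps)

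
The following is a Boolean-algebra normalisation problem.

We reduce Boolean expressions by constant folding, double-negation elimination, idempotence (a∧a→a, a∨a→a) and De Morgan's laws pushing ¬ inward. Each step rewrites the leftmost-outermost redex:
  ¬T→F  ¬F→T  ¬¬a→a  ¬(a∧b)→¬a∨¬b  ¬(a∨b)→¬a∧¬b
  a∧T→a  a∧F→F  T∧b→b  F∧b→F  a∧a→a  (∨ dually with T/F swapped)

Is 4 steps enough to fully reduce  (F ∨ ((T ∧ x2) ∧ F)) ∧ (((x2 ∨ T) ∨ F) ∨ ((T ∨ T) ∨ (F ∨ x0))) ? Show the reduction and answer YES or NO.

Answer: YES — reaches normal form F in 3 ≤ 4 steps

Working:
  start: (F ∨ ((T ∧ x2) ∧ F)) ∧ (((x2 ∨ T) ∨ F) ∨ ((T ∨ T) ∨ (F ∨ x0)))
  [1] ((T ∧ x2) ∧ F) ∧ (((x2 ∨ T) ∨ F) ∨ ((T ∨ T) ∨ (F ∨ x0)))
  [2] F ∧ (((x2 ∨ T) ∨ F) ∨ ((T ∨ T) ∨ (F ∨ x0)))
  [3] F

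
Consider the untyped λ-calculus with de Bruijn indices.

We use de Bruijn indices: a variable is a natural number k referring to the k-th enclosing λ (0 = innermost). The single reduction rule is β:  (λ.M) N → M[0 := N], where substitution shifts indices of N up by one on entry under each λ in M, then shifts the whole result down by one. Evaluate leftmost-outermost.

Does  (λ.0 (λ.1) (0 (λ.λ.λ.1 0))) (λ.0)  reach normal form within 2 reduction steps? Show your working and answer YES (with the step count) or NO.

Answer: NO — after 2 steps the term is (λ.λ.0) ((λ.0) (λ.λ.λ.1 0)), not yet normal

Derivation:
  start: (λ.0 (λ.1) (0 (λ.λ.λ.1 0))) (λ.0)
  [1] (λ.0) (λ.λ.0) ((λ.0) (λ.λ.λ.1 0))
  [2] (λ.λ.0) ((λ.0) (λ.λ.λ.1 0))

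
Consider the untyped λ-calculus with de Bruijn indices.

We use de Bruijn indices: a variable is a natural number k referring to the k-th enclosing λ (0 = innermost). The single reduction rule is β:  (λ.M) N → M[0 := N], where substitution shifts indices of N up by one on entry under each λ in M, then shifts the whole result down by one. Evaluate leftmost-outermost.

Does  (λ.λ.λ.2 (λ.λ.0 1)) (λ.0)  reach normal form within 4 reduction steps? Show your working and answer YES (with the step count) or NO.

  start: (λ.λ.λ.2 (λ.λ.0 1)) (λ.0)
  step 1: λ.λ.(λ.0) (λ.λ.0 1)
  step 2: λ.λ.λ.λ.0 1

Answer: YES — reaches normal form λ.λ.λ.λ.0 1 in 2 ≤ 4 steps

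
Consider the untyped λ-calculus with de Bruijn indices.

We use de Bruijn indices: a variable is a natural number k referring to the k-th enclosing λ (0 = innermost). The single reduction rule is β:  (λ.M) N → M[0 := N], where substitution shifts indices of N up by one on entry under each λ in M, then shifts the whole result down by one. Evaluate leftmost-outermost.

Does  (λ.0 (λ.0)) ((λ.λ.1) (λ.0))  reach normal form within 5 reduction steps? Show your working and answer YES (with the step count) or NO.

Answer: YES — reaches normal form λ.0 in 3 ≤ 5 steps

Working:
  start: (λ.0 (λ.0)) ((λ.λ.1) (λ.0))
  step 1: (λ.λ.1) (λ.0) (λ.0)
  step 2: (λ.λ.0) (λ.0)
  step 3: λ.0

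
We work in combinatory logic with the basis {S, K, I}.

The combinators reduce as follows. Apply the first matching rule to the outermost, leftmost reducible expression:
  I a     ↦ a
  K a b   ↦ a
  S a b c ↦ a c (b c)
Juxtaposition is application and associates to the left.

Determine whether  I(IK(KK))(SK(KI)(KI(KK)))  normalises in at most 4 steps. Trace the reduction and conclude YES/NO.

Answer: YES — reaches normal form KK in 3 ≤ 4 steps

Working:
  start: I(IK(KK))(SK(KI)(KI(KK)))
  →1  IK(KK)(SK(KI)(KI(KK)))
  →2  K(KK)(SK(KI)(KI(KK)))
  →3  KK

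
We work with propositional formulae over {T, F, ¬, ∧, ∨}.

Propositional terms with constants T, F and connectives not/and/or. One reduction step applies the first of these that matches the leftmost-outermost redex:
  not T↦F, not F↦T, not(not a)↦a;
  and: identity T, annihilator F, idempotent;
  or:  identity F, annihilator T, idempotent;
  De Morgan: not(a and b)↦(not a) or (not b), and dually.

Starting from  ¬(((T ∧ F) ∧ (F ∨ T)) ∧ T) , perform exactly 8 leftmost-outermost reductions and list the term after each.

Answer: after 8 steps: T

Working:
  start: ¬(((T ∧ F) ∧ (F ∨ T)) ∧ T)
  →1  ¬((T ∧ F) ∧ (F ∨ T)) ∨ ¬T
  →2  (¬(T ∧ F) ∨ ¬(F ∨ T)) ∨ ¬T
  →3  ((¬T ∨ ¬F) ∨ ¬(F ∨ T)) ∨ ¬T
  →4  ((F ∨ ¬F) ∨ ¬(F ∨ T)) ∨ ¬T
  →5  (¬F ∨ ¬(F ∨ T)) ∨ ¬T
  →6  (T ∨ ¬(F ∨ T)) ∨ ¬T
  →7  T ∨ ¬T
  →8  T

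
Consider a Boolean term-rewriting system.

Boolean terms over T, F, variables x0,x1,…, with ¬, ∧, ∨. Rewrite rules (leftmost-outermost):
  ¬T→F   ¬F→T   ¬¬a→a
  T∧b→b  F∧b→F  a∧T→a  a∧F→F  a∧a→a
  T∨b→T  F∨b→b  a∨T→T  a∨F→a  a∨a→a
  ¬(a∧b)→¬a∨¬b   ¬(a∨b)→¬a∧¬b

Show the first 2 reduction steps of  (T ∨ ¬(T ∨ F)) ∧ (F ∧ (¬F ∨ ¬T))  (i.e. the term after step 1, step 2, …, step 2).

  start: (T ∨ ¬(T ∨ F)) ∧ (F ∧ (¬F ∨ ¬T))
  [1] T ∧ (F ∧ (¬F ∨ ¬T))
  [2] F ∧ (¬F ∨ ¬T)

Answer: after 2 steps: F ∧ (¬F ∨ ¬T)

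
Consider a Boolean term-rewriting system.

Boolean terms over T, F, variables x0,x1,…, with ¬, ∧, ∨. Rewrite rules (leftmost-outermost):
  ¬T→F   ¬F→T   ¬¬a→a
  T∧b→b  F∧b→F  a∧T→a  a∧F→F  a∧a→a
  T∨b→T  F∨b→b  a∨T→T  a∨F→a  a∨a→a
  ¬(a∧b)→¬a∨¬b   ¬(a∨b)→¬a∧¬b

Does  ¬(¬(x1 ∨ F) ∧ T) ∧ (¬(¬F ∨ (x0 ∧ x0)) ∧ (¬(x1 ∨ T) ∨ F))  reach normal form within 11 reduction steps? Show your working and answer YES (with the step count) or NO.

  start: ¬(¬(x1 ∨ F) ∧ T) ∧ (¬(¬F ∨ (x0 ∧ x0)) ∧ (¬(x1 ∨ T) ∨ F))
  →1  (¬¬(x1 ∨ F) ∨ ¬T) ∧ (¬(¬F ∨ (x0 ∧ x0)) ∧ (¬(x1 ∨ T) ∨ F))
  →2  ((x1 ∨ F) ∨ ¬T) ∧ (¬(¬F ∨ (x0 ∧ x0)) ∧ (¬(x1 ∨ T) ∨ F))
  →3  (x1 ∨ ¬T) ∧ (¬(¬F ∨ (x0 ∧ x0)) ∧ (¬(x1 ∨ T) ∨ F))
  →4  (x1 ∨ F) ∧ (¬(¬F ∨ (x0 ∧ x0)) ∧ (¬(x1 ∨ T) ∨ F))
  →5  x1 ∧ (¬(¬F ∨ (x0 ∧ x0)) ∧ (¬(x1 ∨ T) ∨ F))
  →6  x1 ∧ ((¬¬F ∧ ¬(x0 ∧ x0)) ∧ (¬(x1 ∨ T) ∨ F))
  →7  x1 ∧ ((F ∧ ¬(x0 ∧ x0)) ∧ (¬(x1 ∨ T) ∨ F))
  →8  x1 ∧ (F ∧ (¬(x1 ∨ T) ∨ F))
  →9  x1 ∧ F
  →10  F

Answer: YES — reaches normal form F in 10 ≤ 11 steps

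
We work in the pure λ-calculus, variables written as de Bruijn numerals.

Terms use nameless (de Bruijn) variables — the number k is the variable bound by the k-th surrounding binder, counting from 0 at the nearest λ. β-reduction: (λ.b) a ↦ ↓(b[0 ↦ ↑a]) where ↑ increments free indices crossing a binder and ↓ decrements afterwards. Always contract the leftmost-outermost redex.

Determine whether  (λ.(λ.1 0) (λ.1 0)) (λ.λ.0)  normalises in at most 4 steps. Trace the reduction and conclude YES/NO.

  start: (λ.(λ.1 0) (λ.1 0)) (λ.λ.0)
  [1] (λ.(λ.λ.0) 0) (λ.(λ.λ.0) 0)
  [2] (λ.λ.0) (λ.(λ.λ.0) 0)
  [3] λ.0

Answer: YES — reaches normal form λ.0 in 3 ≤ 4 steps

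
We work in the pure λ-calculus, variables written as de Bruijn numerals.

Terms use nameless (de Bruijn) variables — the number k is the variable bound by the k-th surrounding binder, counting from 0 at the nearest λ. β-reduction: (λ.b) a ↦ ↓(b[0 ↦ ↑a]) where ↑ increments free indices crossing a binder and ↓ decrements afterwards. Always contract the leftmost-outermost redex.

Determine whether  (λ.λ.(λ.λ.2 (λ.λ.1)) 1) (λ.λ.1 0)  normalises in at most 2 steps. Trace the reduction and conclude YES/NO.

  start: (λ.λ.(λ.λ.2 (λ.λ.1)) 1) (λ.λ.1 0)
  →1  λ.(λ.λ.2 (λ.λ.1)) (λ.λ.1 0)
  →2  λ.λ.1 (λ.λ.1)

Answer: YES — reaches normal form λ.λ.1 (λ.λ.1) in 2 ≤ 2 steps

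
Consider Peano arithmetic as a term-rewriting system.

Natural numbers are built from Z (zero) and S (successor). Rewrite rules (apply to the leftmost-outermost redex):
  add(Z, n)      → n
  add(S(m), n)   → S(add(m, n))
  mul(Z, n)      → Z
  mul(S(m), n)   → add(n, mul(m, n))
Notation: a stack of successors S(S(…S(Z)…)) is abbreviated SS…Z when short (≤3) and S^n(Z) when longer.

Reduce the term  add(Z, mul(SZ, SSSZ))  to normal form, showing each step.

Answer: normal form = SSSZ  (in 7 steps)

Reduction:
  start: add(Z, mul(SZ, SSSZ))
  [1] mul(SZ, SSSZ)
  [2] add(SSSZ, mul(Z, SSSZ))
  [3] S(add(SSZ, mul(Z, SSSZ)))
  [4] S(S(add(SZ, mul(Z, SSSZ))))
  [5] S(S(S(add(Z, mul(Z, SSSZ)))))
  [6] S(S(S(mul(Z, SSSZ))))
  [7] SSSZ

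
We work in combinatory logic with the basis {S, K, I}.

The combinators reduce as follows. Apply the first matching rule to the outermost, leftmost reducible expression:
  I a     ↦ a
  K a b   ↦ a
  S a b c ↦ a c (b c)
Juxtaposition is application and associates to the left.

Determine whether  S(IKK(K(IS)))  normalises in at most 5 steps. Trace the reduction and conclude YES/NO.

Answer: YES — reaches normal form SK in 2 ≤ 5 steps

Working:
  start: S(IKK(K(IS)))
  step 1: S(KK(K(IS)))
  step 2: SK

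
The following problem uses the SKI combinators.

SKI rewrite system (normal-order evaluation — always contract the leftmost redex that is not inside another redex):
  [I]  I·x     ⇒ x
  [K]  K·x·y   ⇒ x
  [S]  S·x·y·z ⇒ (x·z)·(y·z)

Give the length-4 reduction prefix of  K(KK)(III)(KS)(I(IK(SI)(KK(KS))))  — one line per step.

  start: K(KK)(III)(KS)(I(IK(SI)(KK(KS))))
  [1] KK(KS)(I(IK(SI)(KK(KS))))
  [2] K(I(IK(SI)(KK(KS))))
  [3] K(IK(SI)(KK(KS)))
  [4] K(K(SI)(KK(KS)))

Answer: after 4 steps: K(K(SI)(KK(KS)))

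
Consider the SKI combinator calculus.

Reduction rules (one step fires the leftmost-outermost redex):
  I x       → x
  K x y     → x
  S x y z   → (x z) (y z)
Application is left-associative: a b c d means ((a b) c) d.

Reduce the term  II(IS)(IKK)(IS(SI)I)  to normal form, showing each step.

Answer: normal form = S(KK)(S(SI)I)  (in 5 steps)

Reduction:
  start: II(IS)(IKK)(IS(SI)I)
  →1  I(IS)(IKK)(IS(SI)I)
  →2  IS(IKK)(IS(SI)I)
  →3  S(IKK)(IS(SI)I)
  →4  S(KK)(IS(SI)I)
  →5  S(KK)(S(SI)I)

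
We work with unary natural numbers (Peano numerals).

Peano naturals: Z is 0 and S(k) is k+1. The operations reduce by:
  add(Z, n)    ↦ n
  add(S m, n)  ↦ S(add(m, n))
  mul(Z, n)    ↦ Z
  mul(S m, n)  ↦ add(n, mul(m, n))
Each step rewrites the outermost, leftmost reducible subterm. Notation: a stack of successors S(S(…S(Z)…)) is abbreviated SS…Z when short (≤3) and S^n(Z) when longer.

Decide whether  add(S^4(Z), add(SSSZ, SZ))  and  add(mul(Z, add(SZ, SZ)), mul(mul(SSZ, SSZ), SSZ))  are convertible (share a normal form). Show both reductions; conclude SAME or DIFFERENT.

Term A:
  start: add(S^4(Z), add(SSSZ, SZ))
  step 1: S(add(SSSZ, add(SSSZ, SZ)))
  step 2: S(S(add(SSZ, add(SSSZ, SZ))))
  step 3: S(S(S(add(SZ, add(SSSZ, SZ)))))
  step 4: S(S(S(S(add(Z, add(SSSZ, SZ))))))
  step 5: S(S(S(S(add(SSSZ, SZ)))))
  step 6: S(S(S(S(S(add(SSZ, SZ))))))
  step 7: S(S(S(S(S(S(add(SZ, SZ)))))))
  step 8: S(S(S(S(S(S(S(add(Z, SZ))))))))
  step 9: S^8(Z)

Term B:
  start: add(mul(Z, add(SZ, SZ)), mul(mul(SSZ, SSZ), SSZ))
  step 1: add(Z, mul(mul(SSZ, SSZ), SSZ))
  step 2: mul(mul(SSZ, SSZ), SSZ)
  step 3: mul(add(SSZ, mul(SZ, SSZ)), SSZ)
  step 4: mul(S(add(SZ, mul(SZ, SSZ))), SSZ)
  step 5: add(SSZ, mul(add(SZ, mul(SZ, SSZ)), SSZ))
  step 6: S(add(SZ, mul(add(SZ, mul(SZ, SSZ)), SSZ)))
  step 7: S(S(add(Z, mul(add(SZ, mul(SZ, SSZ)), SSZ))))
  step 8: S(S(mul(add(SZ, mul(SZ, SSZ)), SSZ)))
  step 9: S(S(mul(S(add(Z, mul(SZ, SSZ))), SSZ)))
  step 10: S(S(add(SSZ, mul(add(Z, mul(SZ, SSZ)), SSZ))))
  step 11: S(S(S(add(SZ, mul(add(Z, mul(SZ, SSZ)), SSZ)))))
  step 12: S(S(S(S(add(Z, mul(add(Z, mul(SZ, SSZ)), SSZ))))))
  step 13: S(S(S(S(mul(add(Z, mul(SZ, SSZ)), SSZ)))))
  step 14: S(S(S(S(mul(mul(SZ, SSZ), SSZ)))))
  step 15: S(S(S(S(mul(add(SSZ, mul(Z, SSZ)), SSZ)))))
  step 16: S(S(S(S(mul(S(add(SZ, mul(Z, SSZ))), SSZ)))))
  step 17: S(S(S(S(add(SSZ, mul(add(SZ, mul(Z, SSZ)), SSZ))))))
  step 18: S(S(S(S(S(add(SZ, mul(add(SZ, mul(Z, SSZ)), SSZ)))))))
  step 19: S(S(S(S(S(S(add(Z, mul(add(SZ, mul(Z, SSZ)), SSZ))))))))
  step 20: S(S(S(S(S(S(mul(add(SZ, mul(Z, SSZ)), SSZ)))))))
  step 21: S(S(S(S(S(S(mul(S(add(Z, mul(Z, SSZ))), SSZ)))))))
  step 22: S(S(S(S(S(S(add(SSZ, mul(add(Z, mul(Z, SSZ)), SSZ))))))))
  step 23: S(S(S(S(S(S(S(add(SZ, mul(add(Z, mul(Z, SSZ)), SSZ)))))))))
  step 24: S(S(S(S(S(S(S(S(add(Z, mul(add(Z, mul(Z, SSZ)), SSZ))))))))))
  step 25: S(S(S(S(S(S(S(S(mul(add(Z, mul(Z, SSZ)), SSZ)))))))))
  step 26: S(S(S(S(S(S(S(S(mul(mul(Z, SSZ), SSZ)))))))))
  step 27: S(S(S(S(S(S(S(S(mul(Z, SSZ)))))))))
  step 28: S^8(Z)

Answer: SAME — A ⇓ S^8(Z), B ⇓ S^8(Z)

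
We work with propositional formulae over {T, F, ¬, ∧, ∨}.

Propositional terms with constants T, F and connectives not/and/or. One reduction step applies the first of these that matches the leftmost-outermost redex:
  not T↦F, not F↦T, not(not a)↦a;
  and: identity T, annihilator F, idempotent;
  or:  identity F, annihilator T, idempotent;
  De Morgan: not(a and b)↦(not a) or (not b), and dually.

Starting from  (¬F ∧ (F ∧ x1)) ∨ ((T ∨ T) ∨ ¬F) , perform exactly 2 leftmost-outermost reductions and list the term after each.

Answer: after 2 steps: (F ∧ x1) ∨ ((T ∨ T) ∨ ¬F)

Reduction:
  start: (¬F ∧ (F ∧ x1)) ∨ ((T ∨ T) ∨ ¬F)
  [1] (T ∧ (F ∧ x1)) ∨ ((T ∨ T) ∨ ¬F)
  [2] (F ∧ x1) ∨ ((T ∨ T) ∨ ¬F)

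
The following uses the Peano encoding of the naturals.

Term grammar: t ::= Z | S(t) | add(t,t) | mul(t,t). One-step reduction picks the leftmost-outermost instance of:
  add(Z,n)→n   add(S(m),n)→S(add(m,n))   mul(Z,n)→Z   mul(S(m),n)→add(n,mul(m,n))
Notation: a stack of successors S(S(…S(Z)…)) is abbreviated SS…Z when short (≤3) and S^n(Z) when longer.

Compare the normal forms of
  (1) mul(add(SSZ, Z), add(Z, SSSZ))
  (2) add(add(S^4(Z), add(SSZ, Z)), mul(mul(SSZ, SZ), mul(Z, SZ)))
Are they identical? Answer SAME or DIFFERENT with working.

Term A:
  start: mul(add(SSZ, Z), add(Z, SSSZ))
  step 1: mul(S(add(SZ, Z)), add(Z, SSSZ))
  step 2: add(add(Z, SSSZ), mul(add(SZ, Z), add(Z, SSSZ)))
  step 3: add(SSSZ, mul(add(SZ, Z), add(Z, SSSZ)))
  step 4: S(add(SSZ, mul(add(SZ, Z), add(Z, SSSZ))))
  step 5: S(S(add(SZ, mul(add(SZ, Z), add(Z, SSSZ)))))
  step 6: S(S(S(add(Z, mul(add(SZ, Z), add(Z, SSSZ))))))
  step 7: S(S(S(mul(add(SZ, Z), add(Z, SSSZ)))))
  step 8: S(S(S(mul(S(add(Z, Z)), add(Z, SSSZ)))))
  step 9: S(S(S(add(add(Z, SSSZ), mul(add(Z, Z), add(Z, SSSZ))))))
  step 10: S(S(S(add(SSSZ, mul(add(Z, Z), add(Z, SSSZ))))))
  step 11: S(S(S(S(add(SSZ, mul(add(Z, Z), add(Z, SSSZ)))))))
  step 12: S(S(S(S(S(add(SZ, mul(add(Z, Z), add(Z, SSSZ))))))))
  step 13: S(S(S(S(S(S(add(Z, mul(add(Z, Z), add(Z, SSSZ)))))))))
  step 14: S(S(S(S(S(S(mul(add(Z, Z), add(Z, SSSZ))))))))
  step 15: S(S(S(S(S(S(mul(Z, add(Z, SSSZ))))))))
  step 16: S^6(Z)

Term B:
  start: add(add(S^4(Z), add(SSZ, Z)), mul(mul(SSZ, SZ), mul(Z, SZ)))
  step 1: add(S(add(SSSZ, add(SSZ, Z))), mul(mul(SSZ, SZ), mul(Z, SZ)))
  step 2: S(add(add(SSSZ, add(SSZ, Z)), mul(mul(SSZ, SZ), mul(Z, SZ))))
  step 3: S(add(S(add(SSZ, add(SSZ, Z))), mul(mul(SSZ, SZ), mul(Z, SZ))))
  step 4: S(S(add(add(SSZ, add(SSZ, Z)), mul(mul(SSZ, SZ), mul(Z, SZ)))))
  step 5: S(S(add(S(add(SZ, add(SSZ, Z))), mul(mul(SSZ, SZ), mul(Z, SZ)))))
  step 6: S(S(S(add(add(SZ, add(SSZ, Z)), mul(mul(SSZ, SZ), mul(Z, SZ))))))
  step 7: S(S(S(add(S(add(Z, add(SSZ, Z))), mul(mul(SSZ, SZ), mul(Z, SZ))))))
  step 8: S(S(S(S(add(add(Z, add(SSZ, Z)), mul(mul(SSZ, SZ), mul(Z, SZ)))))))
  step 9: S(S(S(S(add(add(SSZ, Z), mul(mul(SSZ, SZ), mul(Z, SZ)))))))
  step 10: S(S(S(S(add(S(add(SZ, Z)), mul(mul(SSZ, SZ), mul(Z, SZ)))))))
  step 11: S(S(S(S(S(add(add(SZ, Z), mul(mul(SSZ, SZ), mul(Z, SZ))))))))
  step 12: S(S(S(S(S(add(S(add(Z, Z)), mul(mul(SSZ, SZ), mul(Z, SZ))))))))
  step 13: S(S(S(S(S(S(add(add(Z, Z), mul(mul(SSZ, SZ), mul(Z, SZ)))))))))
  step 14: S(S(S(S(S(S(add(Z, mul(mul(SSZ, SZ), mul(Z, SZ)))))))))
  step 15: S(S(S(S(S(S(mul(mul(SSZ, SZ), mul(Z, SZ))))))))
  step 16: S(S(S(S(S(S(mul(add(SZ, mul(SZ, SZ)), mul(Z, SZ))))))))
  step 17: S(S(S(S(S(S(mul(S(add(Z, mul(SZ, SZ))), mul(Z, SZ))))))))
  step 18: S(S(S(S(S(S(add(mul(Z, SZ), mul(add(Z, mul(SZ, SZ)), mul(Z, SZ)))))))))
  step 19: S(S(S(S(S(S(add(Z, mul(add(Z, mul(SZ, SZ)), mul(Z, SZ)))))))))
  step 20: S(S(S(S(S(S(mul(add(Z, mul(SZ, SZ)), mul(Z, SZ))))))))
  step 21: S(S(S(S(S(S(mul(mul(SZ, SZ), mul(Z, SZ))))))))
  step 22: S(S(S(S(S(S(mul(add(SZ, mul(Z, SZ)), mul(Z, SZ))))))))
  step 23: S(S(S(S(S(S(mul(S(add(Z, mul(Z, SZ))), mul(Z, SZ))))))))
  step 24: S(S(S(S(S(S(add(mul(Z, SZ), mul(add(Z, mul(Z, SZ)), mul(Z, SZ)))))))))
  step 25: S(S(S(S(S(S(add(Z, mul(add(Z, mul(Z, SZ)), mul(Z, SZ)))))))))
  step 26: S(S(S(S(S(S(mul(add(Z, mul(Z, SZ)), mul(Z, SZ))))))))
  step 27: S(S(S(S(S(S(mul(mul(Z, SZ), mul(Z, SZ))))))))
  step 28: S(S(S(S(S(S(mul(Z, mul(Z, SZ))))))))
  step 29: S^6(Z)

Answer: SAME — A ⇓ S^6(Z), B ⇓ S^6(Z)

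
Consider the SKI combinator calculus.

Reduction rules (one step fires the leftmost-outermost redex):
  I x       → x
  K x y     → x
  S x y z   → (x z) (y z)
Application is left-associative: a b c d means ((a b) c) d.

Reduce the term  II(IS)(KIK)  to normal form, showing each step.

Answer: normal form = SI  (in 4 steps)

Reduction:
  start: II(IS)(KIK)
  →1  I(IS)(KIK)
  →2  IS(KIK)
  →3  S(KIK)
  →4  SI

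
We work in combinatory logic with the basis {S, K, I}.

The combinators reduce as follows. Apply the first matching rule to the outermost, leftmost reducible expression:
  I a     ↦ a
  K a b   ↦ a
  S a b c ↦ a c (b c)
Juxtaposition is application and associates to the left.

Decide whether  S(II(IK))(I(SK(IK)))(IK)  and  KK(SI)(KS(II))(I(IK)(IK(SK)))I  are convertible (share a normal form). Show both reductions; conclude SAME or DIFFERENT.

Term A:
  start: S(II(IK))(I(SK(IK)))(IK)
  →1  II(IK)(IK)(I(SK(IK))(IK))
  →2  I(IK)(IK)(I(SK(IK))(IK))
  →3  IK(IK)(I(SK(IK))(IK))
  →4  K(IK)(I(SK(IK))(IK))
  →5  IK
  →6  K

Term B:
  start: KK(SI)(KS(II))(I(IK)(IK(SK)))I
  →1  K(KS(II))(I(IK)(IK(SK)))I
  →2  KS(II)I
  →3  SI

Answer: DIFFERENT — A ⇓ K, B ⇓ SI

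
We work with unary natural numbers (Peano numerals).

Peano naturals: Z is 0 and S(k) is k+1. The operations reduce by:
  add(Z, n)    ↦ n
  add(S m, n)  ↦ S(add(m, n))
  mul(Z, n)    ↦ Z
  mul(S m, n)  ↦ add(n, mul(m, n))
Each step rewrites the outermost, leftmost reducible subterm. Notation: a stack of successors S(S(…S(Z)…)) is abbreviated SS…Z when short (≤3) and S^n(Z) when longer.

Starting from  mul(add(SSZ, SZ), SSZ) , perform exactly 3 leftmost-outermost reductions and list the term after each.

Answer: after 3 steps: S(add(SZ, mul(add(SZ, SZ), SSZ)))

Derivation:
  start: mul(add(SSZ, SZ), SSZ)
  [1] mul(S(add(SZ, SZ)), SSZ)
  [2] add(SSZ, mul(add(SZ, SZ), SSZ))
  [3] S(add(SZ, mul(add(SZ, SZ), SSZ)))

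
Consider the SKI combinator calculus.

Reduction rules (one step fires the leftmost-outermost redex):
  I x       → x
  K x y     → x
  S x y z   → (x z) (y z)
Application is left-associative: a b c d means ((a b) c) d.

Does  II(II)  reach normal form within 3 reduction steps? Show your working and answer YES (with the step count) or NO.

Answer: YES — reaches normal form I in 3 ≤ 3 steps

Reduction:
  start: II(II)
  [1] I(II)
  [2] II
  [3] I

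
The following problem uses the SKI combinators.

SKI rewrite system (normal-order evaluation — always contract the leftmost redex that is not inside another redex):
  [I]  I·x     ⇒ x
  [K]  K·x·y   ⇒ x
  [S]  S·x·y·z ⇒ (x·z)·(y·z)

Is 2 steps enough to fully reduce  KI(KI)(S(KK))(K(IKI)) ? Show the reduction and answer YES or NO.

Answer: NO — after 2 steps the term is S(KK)(K(IKI)), not yet normal

Reduction:
  start: KI(KI)(S(KK))(K(IKI))
  →1  I(S(KK))(K(IKI))
  →2  S(KK)(K(IKI))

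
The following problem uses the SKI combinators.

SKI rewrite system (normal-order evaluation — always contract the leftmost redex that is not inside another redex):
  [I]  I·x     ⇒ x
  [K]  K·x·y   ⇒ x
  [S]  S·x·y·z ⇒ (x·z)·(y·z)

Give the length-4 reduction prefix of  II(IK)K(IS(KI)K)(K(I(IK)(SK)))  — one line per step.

Answer: after 4 steps: K(K(I(IK)(SK)))

Derivation:
  start: II(IK)K(IS(KI)K)(K(I(IK)(SK)))
  →1  I(IK)K(IS(KI)K)(K(I(IK)(SK)))
  →2  IKK(IS(KI)K)(K(I(IK)(SK)))
  →3  KK(IS(KI)K)(K(I(IK)(SK)))
  →4  K(K(I(IK)(SK)))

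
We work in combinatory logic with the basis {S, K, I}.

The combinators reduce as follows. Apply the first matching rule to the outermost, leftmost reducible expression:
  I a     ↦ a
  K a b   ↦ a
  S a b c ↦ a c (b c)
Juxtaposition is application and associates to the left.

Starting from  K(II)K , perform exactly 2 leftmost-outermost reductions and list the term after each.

Answer: after 2 steps: I

Working:
  start: K(II)K
  step 1: II
  step 2: I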